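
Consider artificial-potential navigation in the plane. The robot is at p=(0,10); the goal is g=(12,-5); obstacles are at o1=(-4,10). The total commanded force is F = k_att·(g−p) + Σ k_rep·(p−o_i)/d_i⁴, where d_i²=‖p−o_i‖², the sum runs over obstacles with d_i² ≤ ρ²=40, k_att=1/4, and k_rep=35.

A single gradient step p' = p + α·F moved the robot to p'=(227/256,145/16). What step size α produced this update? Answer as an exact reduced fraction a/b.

α = 1/4

F_att = 1/4·(g−p) = 1/4·(12,-15) = (3.0000,-3.7500)
o1: d²=16 ≤ ρ²=40; F_rep = 35·(4,0)/16² = (0.5469,0.0000)
F = F_att + ΣF_rep = (3.5469,-3.7500)
Δp = p'−p = (0.8867,-0.9375); α = Δx/Fx = (227/256) / (227/64) = 1/4
check: Δy/Fy = (-15/16) / (-15/4) = 1/4 ✓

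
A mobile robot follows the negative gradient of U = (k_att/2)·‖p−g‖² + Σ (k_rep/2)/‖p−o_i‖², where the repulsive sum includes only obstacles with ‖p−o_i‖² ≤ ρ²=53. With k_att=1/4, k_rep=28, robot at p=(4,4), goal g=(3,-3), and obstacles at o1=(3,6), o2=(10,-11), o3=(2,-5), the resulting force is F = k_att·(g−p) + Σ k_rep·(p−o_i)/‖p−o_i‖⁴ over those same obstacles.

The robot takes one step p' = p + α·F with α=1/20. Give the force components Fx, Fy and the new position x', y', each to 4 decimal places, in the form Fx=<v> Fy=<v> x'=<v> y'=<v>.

F_att = 1/4·(g−p) = 1/4·(-1,-7) = (-0.2500,-1.7500)
o1: d²=5 ≤ ρ²=53; F_rep = 28·(1,-2)/5² = (1.1200,-2.2400)
o2: d²=261 > ρ²=53 → inactive
o3: d²=85 > ρ²=53 → inactive
F = F_att + ΣF_rep = (0.8700,-3.9900)
p' = p + 1/20·F = (4.0435,3.8005)

Fx=0.8700 Fy=-3.9900 x'=4.0435 y'=3.8005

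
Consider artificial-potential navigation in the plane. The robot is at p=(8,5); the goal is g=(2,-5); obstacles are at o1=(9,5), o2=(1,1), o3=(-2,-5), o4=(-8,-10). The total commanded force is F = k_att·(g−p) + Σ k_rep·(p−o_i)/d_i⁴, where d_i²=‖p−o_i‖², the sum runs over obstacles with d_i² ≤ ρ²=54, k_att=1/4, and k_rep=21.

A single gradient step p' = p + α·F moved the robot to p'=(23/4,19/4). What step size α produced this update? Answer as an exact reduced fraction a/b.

α = 1/10

F_att = 1/4·(g−p) = 1/4·(-6,-10) = (-1.5000,-2.5000)
o1: d²=1 ≤ ρ²=54; F_rep = 21·(-1,0)/1² = (-21.0000,0.0000)
o2: d²=65 > ρ²=54 → inactive
o3: d²=200 > ρ²=54 → inactive
o4: d²=481 > ρ²=54 → inactive
F = F_att + ΣF_rep = (-22.5000,-2.5000)
Δp = p'−p = (-2.2500,-0.2500); α = Δx/Fx = (-9/4) / (-45/2) = 1/10
check: Δy/Fy = (-1/4) / (-5/2) = 1/10 ✓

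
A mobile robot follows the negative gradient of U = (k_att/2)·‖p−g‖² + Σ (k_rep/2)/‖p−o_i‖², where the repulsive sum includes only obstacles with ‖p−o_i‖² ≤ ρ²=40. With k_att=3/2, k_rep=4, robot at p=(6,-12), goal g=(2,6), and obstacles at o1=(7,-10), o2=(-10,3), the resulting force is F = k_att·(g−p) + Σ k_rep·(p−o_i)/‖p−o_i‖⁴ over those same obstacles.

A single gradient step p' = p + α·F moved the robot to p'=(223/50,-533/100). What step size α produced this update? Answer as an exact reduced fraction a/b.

F_att = 3/2·(g−p) = 3/2·(-4,18) = (-6.0000,27.0000)
o1: d²=5 ≤ ρ²=40; F_rep = 4·(-1,-2)/5² = (-0.1600,-0.3200)
o2: d²=481 > ρ²=40 → inactive
F = F_att + ΣF_rep = (-6.1600,26.6800)
Δp = p'−p = (-1.5400,6.6700); α = Δx/Fx = (-77/50) / (-154/25) = 1/4
check: Δy/Fy = (667/100) / (667/25) = 1/4 ✓

α = 1/4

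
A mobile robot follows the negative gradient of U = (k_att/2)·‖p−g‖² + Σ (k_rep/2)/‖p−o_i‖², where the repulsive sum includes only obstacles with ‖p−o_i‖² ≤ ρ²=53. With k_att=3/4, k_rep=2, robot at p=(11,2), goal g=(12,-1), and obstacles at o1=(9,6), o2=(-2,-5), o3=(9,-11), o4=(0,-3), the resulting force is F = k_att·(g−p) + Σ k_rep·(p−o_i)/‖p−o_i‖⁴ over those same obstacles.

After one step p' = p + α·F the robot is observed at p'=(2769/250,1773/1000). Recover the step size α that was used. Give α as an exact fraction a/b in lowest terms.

α = 1/10

F_att = 3/4·(g−p) = 3/4·(1,-3) = (0.7500,-2.2500)
o1: d²=20 ≤ ρ²=53; F_rep = 2·(2,-4)/20² = (0.0100,-0.0200)
o2: d²=218 > ρ²=53 → inactive
o3: d²=173 > ρ²=53 → inactive
o4: d²=146 > ρ²=53 → inactive
F = F_att + ΣF_rep = (0.7600,-2.2700)
Δp = p'−p = (0.0760,-0.2270); α = Δx/Fx = (19/250) / (19/25) = 1/10
check: Δy/Fy = (-227/1000) / (-227/100) = 1/10 ✓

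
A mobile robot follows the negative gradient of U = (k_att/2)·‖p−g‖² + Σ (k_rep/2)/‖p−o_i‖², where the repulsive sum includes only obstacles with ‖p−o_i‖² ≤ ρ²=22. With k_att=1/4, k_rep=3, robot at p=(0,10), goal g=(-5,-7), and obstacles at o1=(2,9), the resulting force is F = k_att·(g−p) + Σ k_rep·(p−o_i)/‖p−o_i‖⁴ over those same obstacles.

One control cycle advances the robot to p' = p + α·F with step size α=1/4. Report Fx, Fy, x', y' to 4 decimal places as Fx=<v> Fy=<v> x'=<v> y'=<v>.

F_att = 1/4·(g−p) = 1/4·(-5,-17) = (-1.2500,-4.2500)
o1: d²=5 ≤ ρ²=22; F_rep = 3·(-2,1)/5² = (-0.2400,0.1200)
F = F_att + ΣF_rep = (-1.4900,-4.1300)
p' = p + 1/4·F = (-0.3725,8.9675)

Fx=-1.4900 Fy=-4.1300 x'=-0.3725 y'=8.9675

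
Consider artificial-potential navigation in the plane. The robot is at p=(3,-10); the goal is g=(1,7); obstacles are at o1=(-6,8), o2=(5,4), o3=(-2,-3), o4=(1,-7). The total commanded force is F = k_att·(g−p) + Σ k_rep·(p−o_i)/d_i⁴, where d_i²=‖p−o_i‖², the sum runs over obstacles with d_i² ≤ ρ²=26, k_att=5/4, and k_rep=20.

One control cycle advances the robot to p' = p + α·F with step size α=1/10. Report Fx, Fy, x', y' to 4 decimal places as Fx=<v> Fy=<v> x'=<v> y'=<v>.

Fx=-2.2633 Fy=20.8950 x'=2.7737 y'=-7.9105

F_att = 5/4·(g−p) = 5/4·(-2,17) = (-2.5000,21.2500)
o1: d²=405 > ρ²=26 → inactive
o2: d²=200 > ρ²=26 → inactive
o3: d²=74 > ρ²=26 → inactive
o4: d²=13 ≤ ρ²=26; F_rep = 20·(2,-3)/13² = (0.2367,-0.3550)
F = F_att + ΣF_rep = (-2.2633,20.8950)
p' = p + 1/10·F = (2.7737,-7.9105)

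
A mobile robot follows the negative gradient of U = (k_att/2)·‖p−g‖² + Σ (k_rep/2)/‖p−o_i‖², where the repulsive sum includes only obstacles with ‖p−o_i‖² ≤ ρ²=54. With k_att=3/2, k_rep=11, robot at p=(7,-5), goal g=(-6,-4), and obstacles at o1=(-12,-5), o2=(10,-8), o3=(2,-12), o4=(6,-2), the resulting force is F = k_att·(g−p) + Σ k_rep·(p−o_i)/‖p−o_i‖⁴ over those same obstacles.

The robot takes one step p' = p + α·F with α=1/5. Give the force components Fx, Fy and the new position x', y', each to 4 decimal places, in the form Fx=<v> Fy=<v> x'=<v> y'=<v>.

F_att = 3/2·(g−p) = 3/2·(-13,1) = (-19.5000,1.5000)
o1: d²=361 > ρ²=54 → inactive
o2: d²=18 ≤ ρ²=54; F_rep = 11·(-3,3)/18² = (-0.1019,0.1019)
o3: d²=74 > ρ²=54 → inactive
o4: d²=10 ≤ ρ²=54; F_rep = 11·(1,-3)/10² = (0.1100,-0.3300)
F = F_att + ΣF_rep = (-19.4919,1.2719)
p' = p + 1/5·F = (3.1016,-4.7456)

Fx=-19.4919 Fy=1.2719 x'=3.1016 y'=-4.7456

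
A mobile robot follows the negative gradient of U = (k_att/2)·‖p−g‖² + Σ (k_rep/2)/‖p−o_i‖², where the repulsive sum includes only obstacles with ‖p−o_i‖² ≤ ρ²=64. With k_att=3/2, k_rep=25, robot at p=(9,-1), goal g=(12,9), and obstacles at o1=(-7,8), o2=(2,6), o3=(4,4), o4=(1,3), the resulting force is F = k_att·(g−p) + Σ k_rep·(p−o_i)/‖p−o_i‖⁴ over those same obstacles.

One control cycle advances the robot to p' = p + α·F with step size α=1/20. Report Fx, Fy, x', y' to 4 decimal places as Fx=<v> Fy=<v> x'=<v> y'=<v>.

F_att = 3/2·(g−p) = 3/2·(3,10) = (4.5000,15.0000)
o1: d²=337 > ρ²=64 → inactive
o2: d²=98 > ρ²=64 → inactive
o3: d²=50 ≤ ρ²=64; F_rep = 25·(5,-5)/50² = (0.0500,-0.0500)
o4: d²=80 > ρ²=64 → inactive
F = F_att + ΣF_rep = (4.5500,14.9500)
p' = p + 1/20·F = (9.2275,-0.2525)

Fx=4.5500 Fy=14.9500 x'=9.2275 y'=-0.2525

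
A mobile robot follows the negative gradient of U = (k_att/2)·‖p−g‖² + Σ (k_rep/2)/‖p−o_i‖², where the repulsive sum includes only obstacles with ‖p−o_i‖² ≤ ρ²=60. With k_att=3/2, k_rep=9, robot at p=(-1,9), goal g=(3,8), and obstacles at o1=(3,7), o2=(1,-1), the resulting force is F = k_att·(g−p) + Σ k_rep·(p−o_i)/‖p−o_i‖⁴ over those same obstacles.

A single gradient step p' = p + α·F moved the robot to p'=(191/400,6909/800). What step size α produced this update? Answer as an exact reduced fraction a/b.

α = 1/4

F_att = 3/2·(g−p) = 3/2·(4,-1) = (6.0000,-1.5000)
o1: d²=20 ≤ ρ²=60; F_rep = 9·(-4,2)/20² = (-0.0900,0.0450)
o2: d²=104 > ρ²=60 → inactive
F = F_att + ΣF_rep = (5.9100,-1.4550)
Δp = p'−p = (1.4775,-0.3638); α = Δx/Fx = (591/400) / (591/100) = 1/4
check: Δy/Fy = (-291/800) / (-291/200) = 1/4 ✓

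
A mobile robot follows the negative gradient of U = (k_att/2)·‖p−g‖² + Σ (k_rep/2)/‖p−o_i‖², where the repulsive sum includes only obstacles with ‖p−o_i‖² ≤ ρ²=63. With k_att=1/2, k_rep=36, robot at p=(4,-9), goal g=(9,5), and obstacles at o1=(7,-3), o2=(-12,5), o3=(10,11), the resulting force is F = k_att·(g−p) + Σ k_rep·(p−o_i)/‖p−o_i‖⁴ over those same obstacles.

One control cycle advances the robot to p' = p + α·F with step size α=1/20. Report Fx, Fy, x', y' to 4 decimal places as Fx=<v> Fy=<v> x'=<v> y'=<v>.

F_att = 1/2·(g−p) = 1/2·(5,14) = (2.5000,7.0000)
o1: d²=45 ≤ ρ²=63; F_rep = 36·(-3,-6)/45² = (-0.0533,-0.1067)
o2: d²=452 > ρ²=63 → inactive
o3: d²=436 > ρ²=63 → inactive
F = F_att + ΣF_rep = (2.4467,6.8933)
p' = p + 1/20·F = (4.1223,-8.6553)

Fx=2.4467 Fy=6.8933 x'=4.1223 y'=-8.6553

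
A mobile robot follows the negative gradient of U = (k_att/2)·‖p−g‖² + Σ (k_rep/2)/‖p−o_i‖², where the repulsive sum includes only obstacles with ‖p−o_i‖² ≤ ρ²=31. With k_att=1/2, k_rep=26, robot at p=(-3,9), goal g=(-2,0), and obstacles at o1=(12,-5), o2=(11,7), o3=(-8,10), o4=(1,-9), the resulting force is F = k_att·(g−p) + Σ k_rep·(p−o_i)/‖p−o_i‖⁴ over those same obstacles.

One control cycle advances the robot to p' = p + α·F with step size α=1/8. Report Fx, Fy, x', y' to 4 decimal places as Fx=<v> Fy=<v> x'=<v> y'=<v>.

Fx=0.6923 Fy=-4.5385 x'=-2.9135 y'=8.4327

F_att = 1/2·(g−p) = 1/2·(1,-9) = (0.5000,-4.5000)
o1: d²=421 > ρ²=31 → inactive
o2: d²=200 > ρ²=31 → inactive
o3: d²=26 ≤ ρ²=31; F_rep = 26·(5,-1)/26² = (0.1923,-0.0385)
o4: d²=340 > ρ²=31 → inactive
F = F_att + ΣF_rep = (0.6923,-4.5385)
p' = p + 1/8·F = (-2.9135,8.4327)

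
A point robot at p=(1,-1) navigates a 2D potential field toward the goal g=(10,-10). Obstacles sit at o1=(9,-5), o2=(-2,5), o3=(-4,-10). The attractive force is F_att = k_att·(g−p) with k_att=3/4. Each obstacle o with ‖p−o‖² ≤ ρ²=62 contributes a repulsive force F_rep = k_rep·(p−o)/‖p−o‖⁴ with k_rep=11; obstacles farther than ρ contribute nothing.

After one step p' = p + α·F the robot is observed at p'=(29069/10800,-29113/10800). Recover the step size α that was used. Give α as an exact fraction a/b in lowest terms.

F_att = 3/4·(g−p) = 3/4·(9,-9) = (6.7500,-6.7500)
o1: d²=80 > ρ²=62 → inactive
o2: d²=45 ≤ ρ²=62; F_rep = 11·(3,-6)/45² = (0.0163,-0.0326)
o3: d²=106 > ρ²=62 → inactive
F = F_att + ΣF_rep = (6.7663,-6.7826)
Δp = p'−p = (1.6916,-1.6956); α = Δx/Fx = (18269/10800) / (18269/2700) = 1/4
check: Δy/Fy = (-18313/10800) / (-18313/2700) = 1/4 ✓

α = 1/4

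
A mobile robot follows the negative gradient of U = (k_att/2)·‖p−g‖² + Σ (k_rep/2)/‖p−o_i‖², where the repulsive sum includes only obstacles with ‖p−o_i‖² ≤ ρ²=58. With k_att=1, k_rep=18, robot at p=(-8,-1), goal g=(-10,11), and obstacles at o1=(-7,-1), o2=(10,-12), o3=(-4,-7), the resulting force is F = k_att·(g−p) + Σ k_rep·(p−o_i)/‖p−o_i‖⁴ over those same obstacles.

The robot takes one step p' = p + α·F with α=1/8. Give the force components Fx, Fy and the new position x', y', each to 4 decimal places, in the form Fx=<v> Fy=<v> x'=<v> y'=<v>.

Fx=-20.0266 Fy=12.0399 x'=-10.5033 y'=0.5050

F_att = 1·(g−p) = 1·(-2,12) = (-2.0000,12.0000)
o1: d²=1 ≤ ρ²=58; F_rep = 18·(-1,0)/1² = (-18.0000,0.0000)
o2: d²=445 > ρ²=58 → inactive
o3: d²=52 ≤ ρ²=58; F_rep = 18·(-4,6)/52² = (-0.0266,0.0399)
F = F_att + ΣF_rep = (-20.0266,12.0399)
p' = p + 1/8·F = (-10.5033,0.5050)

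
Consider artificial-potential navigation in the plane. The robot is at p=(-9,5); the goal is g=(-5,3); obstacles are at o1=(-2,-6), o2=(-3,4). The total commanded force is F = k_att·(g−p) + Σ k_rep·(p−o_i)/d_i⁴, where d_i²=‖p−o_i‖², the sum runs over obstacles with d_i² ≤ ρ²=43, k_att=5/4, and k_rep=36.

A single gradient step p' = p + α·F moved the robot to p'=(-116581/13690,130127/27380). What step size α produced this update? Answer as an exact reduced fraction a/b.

F_att = 5/4·(g−p) = 5/4·(4,-2) = (5.0000,-2.5000)
o1: d²=170 > ρ²=43 → inactive
o2: d²=37 ≤ ρ²=43; F_rep = 36·(-6,1)/37² = (-0.1578,0.0263)
F = F_att + ΣF_rep = (4.8422,-2.4737)
Δp = p'−p = (0.4842,-0.2474); α = Δx/Fx = (6629/13690) / (6629/1369) = 1/10
check: Δy/Fy = (-6773/27380) / (-6773/2738) = 1/10 ✓

α = 1/10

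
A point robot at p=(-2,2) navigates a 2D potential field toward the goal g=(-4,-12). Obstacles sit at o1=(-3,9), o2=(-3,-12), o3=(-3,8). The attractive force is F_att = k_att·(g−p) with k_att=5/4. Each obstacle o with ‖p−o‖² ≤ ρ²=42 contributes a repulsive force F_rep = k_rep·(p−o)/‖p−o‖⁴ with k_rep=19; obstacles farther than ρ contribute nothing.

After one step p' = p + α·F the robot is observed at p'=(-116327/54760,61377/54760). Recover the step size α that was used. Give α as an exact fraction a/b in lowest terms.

α = 1/20

F_att = 5/4·(g−p) = 5/4·(-2,-14) = (-2.5000,-17.5000)
o1: d²=50 > ρ²=42 → inactive
o2: d²=197 > ρ²=42 → inactive
o3: d²=37 ≤ ρ²=42; F_rep = 19·(1,-6)/37² = (0.0139,-0.0833)
F = F_att + ΣF_rep = (-2.4861,-17.5833)
Δp = p'−p = (-0.1243,-0.8792); α = Δx/Fx = (-6807/54760) / (-6807/2738) = 1/20
check: Δy/Fy = (-48143/54760) / (-48143/2738) = 1/20 ✓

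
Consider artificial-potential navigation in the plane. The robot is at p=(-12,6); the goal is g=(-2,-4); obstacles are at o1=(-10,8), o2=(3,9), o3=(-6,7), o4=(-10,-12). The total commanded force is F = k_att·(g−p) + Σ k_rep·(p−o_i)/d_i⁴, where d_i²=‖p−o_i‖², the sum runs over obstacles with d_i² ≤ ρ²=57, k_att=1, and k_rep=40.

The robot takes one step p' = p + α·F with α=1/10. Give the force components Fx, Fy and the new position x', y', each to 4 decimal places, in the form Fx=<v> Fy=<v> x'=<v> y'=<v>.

Fx=8.5747 Fy=-11.2792 x'=-11.1425 y'=4.8721

F_att = 1·(g−p) = 1·(10,-10) = (10.0000,-10.0000)
o1: d²=8 ≤ ρ²=57; F_rep = 40·(-2,-2)/8² = (-1.2500,-1.2500)
o2: d²=234 > ρ²=57 → inactive
o3: d²=37 ≤ ρ²=57; F_rep = 40·(-6,-1)/37² = (-0.1753,-0.0292)
o4: d²=328 > ρ²=57 → inactive
F = F_att + ΣF_rep = (8.5747,-11.2792)
p' = p + 1/10·F = (-11.1425,4.8721)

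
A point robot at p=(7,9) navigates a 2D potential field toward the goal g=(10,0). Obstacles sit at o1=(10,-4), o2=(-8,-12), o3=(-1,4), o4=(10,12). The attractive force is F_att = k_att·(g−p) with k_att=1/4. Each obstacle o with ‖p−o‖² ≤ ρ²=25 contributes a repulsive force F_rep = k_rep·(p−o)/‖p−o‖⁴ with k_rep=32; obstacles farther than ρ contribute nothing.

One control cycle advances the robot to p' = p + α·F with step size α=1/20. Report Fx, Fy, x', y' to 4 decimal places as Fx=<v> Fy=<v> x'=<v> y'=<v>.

F_att = 1/4·(g−p) = 1/4·(3,-9) = (0.7500,-2.2500)
o1: d²=178 > ρ²=25 → inactive
o2: d²=666 > ρ²=25 → inactive
o3: d²=89 > ρ²=25 → inactive
o4: d²=18 ≤ ρ²=25; F_rep = 32·(-3,-3)/18² = (-0.2963,-0.2963)
F = F_att + ΣF_rep = (0.4537,-2.5463)
p' = p + 1/20·F = (7.0227,8.8727)

Fx=0.4537 Fy=-2.5463 x'=7.0227 y'=8.8727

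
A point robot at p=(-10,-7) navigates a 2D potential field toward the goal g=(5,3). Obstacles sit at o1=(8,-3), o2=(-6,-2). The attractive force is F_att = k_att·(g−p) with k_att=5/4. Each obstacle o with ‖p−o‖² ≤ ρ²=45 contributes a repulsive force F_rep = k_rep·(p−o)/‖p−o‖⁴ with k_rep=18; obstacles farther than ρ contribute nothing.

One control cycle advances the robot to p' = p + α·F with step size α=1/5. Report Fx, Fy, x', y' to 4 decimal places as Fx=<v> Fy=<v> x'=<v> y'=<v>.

F_att = 5/4·(g−p) = 5/4·(15,10) = (18.7500,12.5000)
o1: d²=340 > ρ²=45 → inactive
o2: d²=41 ≤ ρ²=45; F_rep = 18·(-4,-5)/41² = (-0.0428,-0.0535)
F = F_att + ΣF_rep = (18.7072,12.4465)
p' = p + 1/5·F = (-6.2586,-4.5107)

Fx=18.7072 Fy=12.4465 x'=-6.2586 y'=-4.5107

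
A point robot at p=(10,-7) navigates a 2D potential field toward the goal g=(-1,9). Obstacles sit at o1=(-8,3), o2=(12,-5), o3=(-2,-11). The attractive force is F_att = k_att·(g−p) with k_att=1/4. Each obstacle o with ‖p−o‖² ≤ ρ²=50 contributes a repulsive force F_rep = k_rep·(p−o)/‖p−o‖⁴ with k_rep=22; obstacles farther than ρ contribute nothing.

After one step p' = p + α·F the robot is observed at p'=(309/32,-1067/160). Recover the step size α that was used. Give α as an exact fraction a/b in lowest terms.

α = 1/10

F_att = 1/4·(g−p) = 1/4·(-11,16) = (-2.7500,4.0000)
o1: d²=424 > ρ²=50 → inactive
o2: d²=8 ≤ ρ²=50; F_rep = 22·(-2,-2)/8² = (-0.6875,-0.6875)
o3: d²=160 > ρ²=50 → inactive
F = F_att + ΣF_rep = (-3.4375,3.3125)
Δp = p'−p = (-0.3438,0.3312); α = Δx/Fx = (-11/32) / (-55/16) = 1/10
check: Δy/Fy = (53/160) / (53/16) = 1/10 ✓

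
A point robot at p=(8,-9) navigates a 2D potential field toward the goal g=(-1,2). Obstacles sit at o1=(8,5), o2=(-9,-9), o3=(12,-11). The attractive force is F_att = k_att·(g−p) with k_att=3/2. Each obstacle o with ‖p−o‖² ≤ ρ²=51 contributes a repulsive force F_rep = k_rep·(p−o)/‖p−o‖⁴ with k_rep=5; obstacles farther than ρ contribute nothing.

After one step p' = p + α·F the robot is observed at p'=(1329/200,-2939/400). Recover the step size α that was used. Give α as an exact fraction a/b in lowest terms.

F_att = 3/2·(g−p) = 3/2·(-9,11) = (-13.5000,16.5000)
o1: d²=196 > ρ²=51 → inactive
o2: d²=289 > ρ²=51 → inactive
o3: d²=20 ≤ ρ²=51; F_rep = 5·(-4,2)/20² = (-0.0500,0.0250)
F = F_att + ΣF_rep = (-13.5500,16.5250)
Δp = p'−p = (-1.3550,1.6525); α = Δx/Fx = (-271/200) / (-271/20) = 1/10
check: Δy/Fy = (661/400) / (661/40) = 1/10 ✓

α = 1/10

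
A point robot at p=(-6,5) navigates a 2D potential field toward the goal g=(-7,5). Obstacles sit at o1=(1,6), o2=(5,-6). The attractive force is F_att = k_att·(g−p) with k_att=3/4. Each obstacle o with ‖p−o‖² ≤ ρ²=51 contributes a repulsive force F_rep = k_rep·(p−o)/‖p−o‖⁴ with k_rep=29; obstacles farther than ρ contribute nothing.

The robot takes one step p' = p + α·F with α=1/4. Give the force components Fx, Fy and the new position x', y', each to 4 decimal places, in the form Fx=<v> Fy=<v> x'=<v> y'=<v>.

Fx=-0.8312 Fy=-0.0116 x'=-6.2078 y'=4.9971

F_att = 3/4·(g−p) = 3/4·(-1,0) = (-0.7500,0.0000)
o1: d²=50 ≤ ρ²=51; F_rep = 29·(-7,-1)/50² = (-0.0812,-0.0116)
o2: d²=242 > ρ²=51 → inactive
F = F_att + ΣF_rep = (-0.8312,-0.0116)
p' = p + 1/4·F = (-6.2078,4.9971)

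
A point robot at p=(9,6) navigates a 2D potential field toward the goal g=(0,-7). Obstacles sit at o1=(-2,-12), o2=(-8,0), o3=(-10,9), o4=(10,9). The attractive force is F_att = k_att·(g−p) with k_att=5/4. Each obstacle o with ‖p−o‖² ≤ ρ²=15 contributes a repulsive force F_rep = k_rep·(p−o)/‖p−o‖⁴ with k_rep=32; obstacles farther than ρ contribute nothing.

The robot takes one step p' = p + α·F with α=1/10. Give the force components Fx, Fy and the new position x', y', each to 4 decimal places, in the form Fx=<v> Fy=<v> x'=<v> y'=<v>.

F_att = 5/4·(g−p) = 5/4·(-9,-13) = (-11.2500,-16.2500)
o1: d²=445 > ρ²=15 → inactive
o2: d²=325 > ρ²=15 → inactive
o3: d²=370 > ρ²=15 → inactive
o4: d²=10 ≤ ρ²=15; F_rep = 32·(-1,-3)/10² = (-0.3200,-0.9600)
F = F_att + ΣF_rep = (-11.5700,-17.2100)
p' = p + 1/10·F = (7.8430,4.2790)

Fx=-11.5700 Fy=-17.2100 x'=7.8430 y'=4.2790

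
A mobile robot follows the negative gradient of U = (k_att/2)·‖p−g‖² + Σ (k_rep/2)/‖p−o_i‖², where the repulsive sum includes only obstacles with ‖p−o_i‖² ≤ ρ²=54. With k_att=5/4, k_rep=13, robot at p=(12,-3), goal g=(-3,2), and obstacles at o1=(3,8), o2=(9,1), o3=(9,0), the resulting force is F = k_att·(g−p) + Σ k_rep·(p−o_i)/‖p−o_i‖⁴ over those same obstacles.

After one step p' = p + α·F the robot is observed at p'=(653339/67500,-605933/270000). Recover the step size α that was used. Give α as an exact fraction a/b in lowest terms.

α = 1/8

F_att = 5/4·(g−p) = 5/4·(-15,5) = (-18.7500,6.2500)
o1: d²=202 > ρ²=54 → inactive
o2: d²=25 ≤ ρ²=54; F_rep = 13·(3,-4)/25² = (0.0624,-0.0832)
o3: d²=18 ≤ ρ²=54; F_rep = 13·(3,-3)/18² = (0.1204,-0.1204)
F = F_att + ΣF_rep = (-18.5672,6.0464)
Δp = p'−p = (-2.3209,0.7558); α = Δx/Fx = (-156661/67500) / (-313322/16875) = 1/8
check: Δy/Fy = (204067/270000) / (204067/33750) = 1/8 ✓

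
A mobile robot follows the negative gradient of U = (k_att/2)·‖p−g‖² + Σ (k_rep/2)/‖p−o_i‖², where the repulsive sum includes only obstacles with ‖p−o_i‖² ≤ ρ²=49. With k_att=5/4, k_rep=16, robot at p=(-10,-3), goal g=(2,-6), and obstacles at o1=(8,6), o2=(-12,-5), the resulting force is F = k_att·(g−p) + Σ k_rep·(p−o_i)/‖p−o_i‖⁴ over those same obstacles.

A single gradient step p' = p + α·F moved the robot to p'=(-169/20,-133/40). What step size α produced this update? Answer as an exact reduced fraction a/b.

α = 1/10

F_att = 5/4·(g−p) = 5/4·(12,-3) = (15.0000,-3.7500)
o1: d²=405 > ρ²=49 → inactive
o2: d²=8 ≤ ρ²=49; F_rep = 16·(2,2)/8² = (0.5000,0.5000)
F = F_att + ΣF_rep = (15.5000,-3.2500)
Δp = p'−p = (1.5500,-0.3250); α = Δx/Fx = (31/20) / (31/2) = 1/10
check: Δy/Fy = (-13/40) / (-13/4) = 1/10 ✓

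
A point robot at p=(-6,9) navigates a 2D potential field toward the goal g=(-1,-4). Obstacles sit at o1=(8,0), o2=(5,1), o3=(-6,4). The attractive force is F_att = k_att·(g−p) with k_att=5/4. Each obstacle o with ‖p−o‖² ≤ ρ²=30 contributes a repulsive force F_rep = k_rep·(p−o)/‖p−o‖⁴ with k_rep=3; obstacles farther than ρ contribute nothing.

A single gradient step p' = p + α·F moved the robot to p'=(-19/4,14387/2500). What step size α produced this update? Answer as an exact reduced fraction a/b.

α = 1/5

F_att = 5/4·(g−p) = 5/4·(5,-13) = (6.2500,-16.2500)
o1: d²=277 > ρ²=30 → inactive
o2: d²=185 > ρ²=30 → inactive
o3: d²=25 ≤ ρ²=30; F_rep = 3·(0,5)/25² = (0.0000,0.0240)
F = F_att + ΣF_rep = (6.2500,-16.2260)
Δp = p'−p = (1.2500,-3.2452); α = Δx/Fx = (5/4) / (25/4) = 1/5
check: Δy/Fy = (-8113/2500) / (-8113/500) = 1/5 ✓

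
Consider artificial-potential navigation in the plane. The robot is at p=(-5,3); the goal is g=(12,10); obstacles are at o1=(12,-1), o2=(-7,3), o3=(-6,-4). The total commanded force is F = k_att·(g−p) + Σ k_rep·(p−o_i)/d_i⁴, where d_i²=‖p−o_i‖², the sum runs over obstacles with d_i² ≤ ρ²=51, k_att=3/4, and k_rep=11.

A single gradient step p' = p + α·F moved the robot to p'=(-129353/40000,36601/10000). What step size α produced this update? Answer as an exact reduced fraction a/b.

F_att = 3/4·(g−p) = 3/4·(17,7) = (12.7500,5.2500)
o1: d²=305 > ρ²=51 → inactive
o2: d²=4 ≤ ρ²=51; F_rep = 11·(2,0)/4² = (1.3750,0.0000)
o3: d²=50 ≤ ρ²=51; F_rep = 11·(1,7)/50² = (0.0044,0.0308)
F = F_att + ΣF_rep = (14.1294,5.2808)
Δp = p'−p = (1.7662,0.6601); α = Δx/Fx = (70647/40000) / (70647/5000) = 1/8
check: Δy/Fy = (6601/10000) / (6601/1250) = 1/8 ✓

α = 1/8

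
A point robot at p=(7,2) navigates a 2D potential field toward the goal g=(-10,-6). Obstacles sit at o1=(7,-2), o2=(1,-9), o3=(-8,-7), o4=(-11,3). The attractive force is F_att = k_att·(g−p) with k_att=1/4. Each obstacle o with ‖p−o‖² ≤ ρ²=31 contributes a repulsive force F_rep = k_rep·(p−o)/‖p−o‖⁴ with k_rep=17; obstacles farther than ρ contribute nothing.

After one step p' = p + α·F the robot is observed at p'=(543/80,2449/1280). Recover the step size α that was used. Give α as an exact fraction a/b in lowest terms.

α = 1/20

F_att = 1/4·(g−p) = 1/4·(-17,-8) = (-4.2500,-2.0000)
o1: d²=16 ≤ ρ²=31; F_rep = 17·(0,4)/16² = (0.0000,0.2656)
o2: d²=157 > ρ²=31 → inactive
o3: d²=306 > ρ²=31 → inactive
o4: d²=325 > ρ²=31 → inactive
F = F_att + ΣF_rep = (-4.2500,-1.7344)
Δp = p'−p = (-0.2125,-0.0867); α = Δx/Fx = (-17/80) / (-17/4) = 1/20
check: Δy/Fy = (-111/1280) / (-111/64) = 1/20 ✓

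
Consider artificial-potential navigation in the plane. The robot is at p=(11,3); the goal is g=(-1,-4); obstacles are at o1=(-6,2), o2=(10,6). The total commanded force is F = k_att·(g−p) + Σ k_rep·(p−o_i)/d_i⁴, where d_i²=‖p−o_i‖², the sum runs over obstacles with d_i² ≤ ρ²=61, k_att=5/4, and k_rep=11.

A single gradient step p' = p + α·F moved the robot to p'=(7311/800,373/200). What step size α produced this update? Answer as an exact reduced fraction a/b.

α = 1/8

F_att = 5/4·(g−p) = 5/4·(-12,-7) = (-15.0000,-8.7500)
o1: d²=290 > ρ²=61 → inactive
o2: d²=10 ≤ ρ²=61; F_rep = 11·(1,-3)/10² = (0.1100,-0.3300)
F = F_att + ΣF_rep = (-14.8900,-9.0800)
Δp = p'−p = (-1.8613,-1.1350); α = Δx/Fx = (-1489/800) / (-1489/100) = 1/8
check: Δy/Fy = (-227/200) / (-227/25) = 1/8 ✓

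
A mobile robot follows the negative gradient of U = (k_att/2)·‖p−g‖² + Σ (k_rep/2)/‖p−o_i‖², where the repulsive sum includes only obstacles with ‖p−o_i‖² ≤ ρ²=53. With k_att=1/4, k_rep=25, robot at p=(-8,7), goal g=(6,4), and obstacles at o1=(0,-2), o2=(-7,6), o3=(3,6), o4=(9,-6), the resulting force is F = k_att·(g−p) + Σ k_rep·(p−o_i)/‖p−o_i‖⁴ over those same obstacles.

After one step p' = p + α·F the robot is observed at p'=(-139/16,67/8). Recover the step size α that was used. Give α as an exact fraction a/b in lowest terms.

F_att = 1/4·(g−p) = 1/4·(14,-3) = (3.5000,-0.7500)
o1: d²=145 > ρ²=53 → inactive
o2: d²=2 ≤ ρ²=53; F_rep = 25·(-1,1)/2² = (-6.2500,6.2500)
o3: d²=122 > ρ²=53 → inactive
o4: d²=458 > ρ²=53 → inactive
F = F_att + ΣF_rep = (-2.7500,5.5000)
Δp = p'−p = (-0.6875,1.3750); α = Δx/Fx = (-11/16) / (-11/4) = 1/4
check: Δy/Fy = (11/8) / (11/2) = 1/4 ✓

α = 1/4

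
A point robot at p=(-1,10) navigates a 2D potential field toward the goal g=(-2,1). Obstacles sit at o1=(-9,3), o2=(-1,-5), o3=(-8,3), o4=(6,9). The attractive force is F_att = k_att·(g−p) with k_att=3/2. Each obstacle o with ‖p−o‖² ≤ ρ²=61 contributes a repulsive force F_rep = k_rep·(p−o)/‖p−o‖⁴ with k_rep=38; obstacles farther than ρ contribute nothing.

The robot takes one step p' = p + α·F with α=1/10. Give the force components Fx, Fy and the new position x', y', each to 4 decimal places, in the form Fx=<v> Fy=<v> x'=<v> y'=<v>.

Fx=-1.6064 Fy=-13.4848 x'=-1.1606 y'=8.6515

F_att = 3/2·(g−p) = 3/2·(-1,-9) = (-1.5000,-13.5000)
o1: d²=113 > ρ²=61 → inactive
o2: d²=225 > ρ²=61 → inactive
o3: d²=98 > ρ²=61 → inactive
o4: d²=50 ≤ ρ²=61; F_rep = 38·(-7,1)/50² = (-0.1064,0.0152)
F = F_att + ΣF_rep = (-1.6064,-13.4848)
p' = p + 1/10·F = (-1.1606,8.6515)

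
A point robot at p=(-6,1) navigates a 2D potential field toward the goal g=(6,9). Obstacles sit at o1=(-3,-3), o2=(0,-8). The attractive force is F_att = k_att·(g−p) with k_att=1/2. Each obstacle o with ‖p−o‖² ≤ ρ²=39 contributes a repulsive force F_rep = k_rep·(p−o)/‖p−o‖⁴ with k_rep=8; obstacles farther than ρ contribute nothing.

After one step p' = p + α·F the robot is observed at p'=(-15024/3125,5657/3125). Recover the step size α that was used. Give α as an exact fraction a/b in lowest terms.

F_att = 1/2·(g−p) = 1/2·(12,8) = (6.0000,4.0000)
o1: d²=25 ≤ ρ²=39; F_rep = 8·(-3,4)/25² = (-0.0384,0.0512)
o2: d²=117 > ρ²=39 → inactive
F = F_att + ΣF_rep = (5.9616,4.0512)
Δp = p'−p = (1.1923,0.8102); α = Δx/Fx = (3726/3125) / (3726/625) = 1/5
check: Δy/Fy = (2532/3125) / (2532/625) = 1/5 ✓

α = 1/5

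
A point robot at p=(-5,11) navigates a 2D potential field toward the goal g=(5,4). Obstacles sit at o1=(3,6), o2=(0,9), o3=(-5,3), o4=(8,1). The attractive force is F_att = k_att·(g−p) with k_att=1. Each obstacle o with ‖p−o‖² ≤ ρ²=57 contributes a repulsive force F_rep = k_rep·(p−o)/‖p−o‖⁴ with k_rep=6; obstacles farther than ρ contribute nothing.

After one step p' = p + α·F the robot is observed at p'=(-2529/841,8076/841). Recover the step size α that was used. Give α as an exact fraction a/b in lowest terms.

F_att = 1·(g−p) = 1·(10,-7) = (10.0000,-7.0000)
o1: d²=89 > ρ²=57 → inactive
o2: d²=29 ≤ ρ²=57; F_rep = 6·(-5,2)/29² = (-0.0357,0.0143)
o3: d²=64 > ρ²=57 → inactive
o4: d²=269 > ρ²=57 → inactive
F = F_att + ΣF_rep = (9.9643,-6.9857)
Δp = p'−p = (1.9929,-1.3971); α = Δx/Fx = (1676/841) / (8380/841) = 1/5
check: Δy/Fy = (-1175/841) / (-5875/841) = 1/5 ✓

α = 1/5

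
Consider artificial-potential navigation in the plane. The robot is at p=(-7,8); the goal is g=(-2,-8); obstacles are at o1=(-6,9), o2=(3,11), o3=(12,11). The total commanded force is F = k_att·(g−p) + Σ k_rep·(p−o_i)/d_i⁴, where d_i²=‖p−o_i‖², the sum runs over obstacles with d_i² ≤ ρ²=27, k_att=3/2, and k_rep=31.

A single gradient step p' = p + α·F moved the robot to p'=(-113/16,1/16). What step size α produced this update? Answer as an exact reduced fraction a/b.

F_att = 3/2·(g−p) = 3/2·(5,-16) = (7.5000,-24.0000)
o1: d²=2 ≤ ρ²=27; F_rep = 31·(-1,-1)/2² = (-7.7500,-7.7500)
o2: d²=109 > ρ²=27 → inactive
o3: d²=370 > ρ²=27 → inactive
F = F_att + ΣF_rep = (-0.2500,-31.7500)
Δp = p'−p = (-0.0625,-7.9375); α = Δx/Fx = (-1/16) / (-1/4) = 1/4
check: Δy/Fy = (-127/16) / (-127/4) = 1/4 ✓

α = 1/4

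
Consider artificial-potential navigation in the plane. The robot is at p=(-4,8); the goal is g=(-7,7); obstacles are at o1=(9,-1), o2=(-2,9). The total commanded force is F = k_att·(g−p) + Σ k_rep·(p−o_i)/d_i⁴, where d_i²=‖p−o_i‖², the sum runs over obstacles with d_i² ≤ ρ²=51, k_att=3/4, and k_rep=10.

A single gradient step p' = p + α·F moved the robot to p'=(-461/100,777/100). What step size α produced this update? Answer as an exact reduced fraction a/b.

F_att = 3/4·(g−p) = 3/4·(-3,-1) = (-2.2500,-0.7500)
o1: d²=250 > ρ²=51 → inactive
o2: d²=5 ≤ ρ²=51; F_rep = 10·(-2,-1)/5² = (-0.8000,-0.4000)
F = F_att + ΣF_rep = (-3.0500,-1.1500)
Δp = p'−p = (-0.6100,-0.2300); α = Δx/Fx = (-61/100) / (-61/20) = 1/5
check: Δy/Fy = (-23/100) / (-23/20) = 1/5 ✓

α = 1/5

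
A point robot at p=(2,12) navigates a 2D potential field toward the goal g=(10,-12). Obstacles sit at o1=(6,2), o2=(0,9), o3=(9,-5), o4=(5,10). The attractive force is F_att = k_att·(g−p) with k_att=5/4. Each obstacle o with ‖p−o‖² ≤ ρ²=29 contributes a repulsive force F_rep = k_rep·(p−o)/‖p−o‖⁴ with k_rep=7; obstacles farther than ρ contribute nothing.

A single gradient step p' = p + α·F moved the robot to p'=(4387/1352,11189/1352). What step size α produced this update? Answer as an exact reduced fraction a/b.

F_att = 5/4·(g−p) = 5/4·(8,-24) = (10.0000,-30.0000)
o1: d²=116 > ρ²=29 → inactive
o2: d²=13 ≤ ρ²=29; F_rep = 7·(2,3)/13² = (0.0828,0.1243)
o3: d²=338 > ρ²=29 → inactive
o4: d²=13 ≤ ρ²=29; F_rep = 7·(-3,2)/13² = (-0.1243,0.0828)
F = F_att + ΣF_rep = (9.9586,-29.7929)
Δp = p'−p = (1.2448,-3.7241); α = Δx/Fx = (1683/1352) / (1683/169) = 1/8
check: Δy/Fy = (-5035/1352) / (-5035/169) = 1/8 ✓

α = 1/8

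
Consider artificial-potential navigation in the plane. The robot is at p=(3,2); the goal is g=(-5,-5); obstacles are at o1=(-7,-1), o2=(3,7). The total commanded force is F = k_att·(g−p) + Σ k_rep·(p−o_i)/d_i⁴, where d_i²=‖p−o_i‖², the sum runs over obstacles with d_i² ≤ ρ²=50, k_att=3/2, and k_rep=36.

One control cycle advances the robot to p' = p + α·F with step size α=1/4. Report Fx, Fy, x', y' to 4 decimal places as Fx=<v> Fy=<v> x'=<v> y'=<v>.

Fx=-12.0000 Fy=-10.7880 x'=0.0000 y'=-0.6970

F_att = 3/2·(g−p) = 3/2·(-8,-7) = (-12.0000,-10.5000)
o1: d²=109 > ρ²=50 → inactive
o2: d²=25 ≤ ρ²=50; F_rep = 36·(0,-5)/25² = (0.0000,-0.2880)
F = F_att + ΣF_rep = (-12.0000,-10.7880)
p' = p + 1/4·F = (0.0000,-0.6970)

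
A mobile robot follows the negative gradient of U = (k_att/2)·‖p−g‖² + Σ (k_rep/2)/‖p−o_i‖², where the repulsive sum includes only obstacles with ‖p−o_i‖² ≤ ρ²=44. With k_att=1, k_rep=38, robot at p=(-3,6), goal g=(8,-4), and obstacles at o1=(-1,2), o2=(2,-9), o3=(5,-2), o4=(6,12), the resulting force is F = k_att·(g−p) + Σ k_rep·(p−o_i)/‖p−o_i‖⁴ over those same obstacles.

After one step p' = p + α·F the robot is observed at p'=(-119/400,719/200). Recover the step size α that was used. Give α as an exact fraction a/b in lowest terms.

α = 1/4

F_att = 1·(g−p) = 1·(11,-10) = (11.0000,-10.0000)
o1: d²=20 ≤ ρ²=44; F_rep = 38·(-2,4)/20² = (-0.1900,0.3800)
o2: d²=250 > ρ²=44 → inactive
o3: d²=128 > ρ²=44 → inactive
o4: d²=117 > ρ²=44 → inactive
F = F_att + ΣF_rep = (10.8100,-9.6200)
Δp = p'−p = (2.7025,-2.4050); α = Δx/Fx = (1081/400) / (1081/100) = 1/4
check: Δy/Fy = (-481/200) / (-481/50) = 1/4 ✓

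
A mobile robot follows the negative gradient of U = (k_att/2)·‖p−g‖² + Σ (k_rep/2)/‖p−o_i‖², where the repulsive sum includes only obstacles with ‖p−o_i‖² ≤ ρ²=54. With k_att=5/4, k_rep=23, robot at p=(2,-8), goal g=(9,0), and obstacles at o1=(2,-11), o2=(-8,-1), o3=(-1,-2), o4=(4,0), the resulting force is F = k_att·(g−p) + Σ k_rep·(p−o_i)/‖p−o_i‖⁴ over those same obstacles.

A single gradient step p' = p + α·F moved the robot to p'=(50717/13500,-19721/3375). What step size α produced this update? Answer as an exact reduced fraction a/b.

α = 1/5

F_att = 5/4·(g−p) = 5/4·(7,8) = (8.7500,10.0000)
o1: d²=9 ≤ ρ²=54; F_rep = 23·(0,3)/9² = (0.0000,0.8519)
o2: d²=149 > ρ²=54 → inactive
o3: d²=45 ≤ ρ²=54; F_rep = 23·(3,-6)/45² = (0.0341,-0.0681)
o4: d²=68 > ρ²=54 → inactive
F = F_att + ΣF_rep = (8.7841,10.7837)
Δp = p'−p = (1.7568,2.1567); α = Δx/Fx = (23717/13500) / (23717/2700) = 1/5
check: Δy/Fy = (7279/3375) / (7279/675) = 1/5 ✓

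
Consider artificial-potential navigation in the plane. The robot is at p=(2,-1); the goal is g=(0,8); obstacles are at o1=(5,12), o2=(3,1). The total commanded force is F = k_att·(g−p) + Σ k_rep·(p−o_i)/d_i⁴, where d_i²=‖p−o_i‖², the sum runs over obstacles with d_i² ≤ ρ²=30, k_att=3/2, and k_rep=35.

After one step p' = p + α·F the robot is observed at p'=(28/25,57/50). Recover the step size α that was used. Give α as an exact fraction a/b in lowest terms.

α = 1/5

F_att = 3/2·(g−p) = 3/2·(-2,9) = (-3.0000,13.5000)
o1: d²=178 > ρ²=30 → inactive
o2: d²=5 ≤ ρ²=30; F_rep = 35·(-1,-2)/5² = (-1.4000,-2.8000)
F = F_att + ΣF_rep = (-4.4000,10.7000)
Δp = p'−p = (-0.8800,2.1400); α = Δx/Fx = (-22/25) / (-22/5) = 1/5
check: Δy/Fy = (107/50) / (107/10) = 1/5 ✓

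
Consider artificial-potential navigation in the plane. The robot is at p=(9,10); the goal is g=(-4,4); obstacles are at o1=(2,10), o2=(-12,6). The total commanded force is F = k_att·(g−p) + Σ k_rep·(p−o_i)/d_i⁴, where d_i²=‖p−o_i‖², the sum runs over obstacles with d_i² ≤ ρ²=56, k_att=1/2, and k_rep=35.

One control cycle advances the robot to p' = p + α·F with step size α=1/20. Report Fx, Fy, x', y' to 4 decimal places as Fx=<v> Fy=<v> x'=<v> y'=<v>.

Fx=-6.3980 Fy=-3.0000 x'=8.6801 y'=9.8500

F_att = 1/2·(g−p) = 1/2·(-13,-6) = (-6.5000,-3.0000)
o1: d²=49 ≤ ρ²=56; F_rep = 35·(7,0)/49² = (0.1020,0.0000)
o2: d²=457 > ρ²=56 → inactive
F = F_att + ΣF_rep = (-6.3980,-3.0000)
p' = p + 1/20·F = (8.6801,9.8500)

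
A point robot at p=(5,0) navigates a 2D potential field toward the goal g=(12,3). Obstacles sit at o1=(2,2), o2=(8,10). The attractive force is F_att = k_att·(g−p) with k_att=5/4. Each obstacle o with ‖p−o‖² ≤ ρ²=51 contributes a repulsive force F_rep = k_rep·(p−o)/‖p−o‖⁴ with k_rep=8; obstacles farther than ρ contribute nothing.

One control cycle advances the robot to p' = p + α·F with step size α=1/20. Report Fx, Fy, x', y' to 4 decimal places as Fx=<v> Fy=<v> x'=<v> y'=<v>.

Fx=8.8920 Fy=3.6553 x'=5.4446 y'=0.1828

F_att = 5/4·(g−p) = 5/4·(7,3) = (8.7500,3.7500)
o1: d²=13 ≤ ρ²=51; F_rep = 8·(3,-2)/13² = (0.1420,-0.0947)
o2: d²=109 > ρ²=51 → inactive
F = F_att + ΣF_rep = (8.8920,3.6553)
p' = p + 1/20·F = (5.4446,0.1828)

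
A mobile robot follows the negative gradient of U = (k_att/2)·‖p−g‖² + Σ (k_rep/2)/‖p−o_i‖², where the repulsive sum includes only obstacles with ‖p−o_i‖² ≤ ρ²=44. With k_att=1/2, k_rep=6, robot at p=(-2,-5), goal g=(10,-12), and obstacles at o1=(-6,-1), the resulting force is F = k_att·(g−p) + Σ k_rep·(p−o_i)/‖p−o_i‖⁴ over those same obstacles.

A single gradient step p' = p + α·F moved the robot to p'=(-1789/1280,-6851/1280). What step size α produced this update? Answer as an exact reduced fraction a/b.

F_att = 1/2·(g−p) = 1/2·(12,-7) = (6.0000,-3.5000)
o1: d²=32 ≤ ρ²=44; F_rep = 6·(4,-4)/32² = (0.0234,-0.0234)
F = F_att + ΣF_rep = (6.0234,-3.5234)
Δp = p'−p = (0.6023,-0.3523); α = Δx/Fx = (771/1280) / (771/128) = 1/10
check: Δy/Fy = (-451/1280) / (-451/128) = 1/10 ✓

α = 1/10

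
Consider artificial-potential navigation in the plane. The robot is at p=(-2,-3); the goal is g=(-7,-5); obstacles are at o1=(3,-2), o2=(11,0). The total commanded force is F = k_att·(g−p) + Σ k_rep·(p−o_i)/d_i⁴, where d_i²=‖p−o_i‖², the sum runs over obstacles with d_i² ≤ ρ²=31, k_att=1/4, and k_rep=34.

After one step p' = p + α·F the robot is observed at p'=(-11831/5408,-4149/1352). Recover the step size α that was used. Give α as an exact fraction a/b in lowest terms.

α = 1/8

F_att = 1/4·(g−p) = 1/4·(-5,-2) = (-1.2500,-0.5000)
o1: d²=26 ≤ ρ²=31; F_rep = 34·(-5,-1)/26² = (-0.2515,-0.0503)
o2: d²=178 > ρ²=31 → inactive
F = F_att + ΣF_rep = (-1.5015,-0.5503)
Δp = p'−p = (-0.1877,-0.0688); α = Δx/Fx = (-1015/5408) / (-1015/676) = 1/8
check: Δy/Fy = (-93/1352) / (-93/169) = 1/8 ✓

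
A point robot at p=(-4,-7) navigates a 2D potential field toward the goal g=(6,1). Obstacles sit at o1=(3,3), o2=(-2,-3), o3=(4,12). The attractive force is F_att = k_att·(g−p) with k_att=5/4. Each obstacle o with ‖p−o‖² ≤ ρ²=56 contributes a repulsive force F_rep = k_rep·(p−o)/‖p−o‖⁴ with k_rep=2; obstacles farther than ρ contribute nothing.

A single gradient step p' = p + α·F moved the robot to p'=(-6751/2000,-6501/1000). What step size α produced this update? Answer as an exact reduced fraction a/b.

α = 1/20

F_att = 5/4·(g−p) = 5/4·(10,8) = (12.5000,10.0000)
o1: d²=149 > ρ²=56 → inactive
o2: d²=20 ≤ ρ²=56; F_rep = 2·(-2,-4)/20² = (-0.0100,-0.0200)
o3: d²=425 > ρ²=56 → inactive
F = F_att + ΣF_rep = (12.4900,9.9800)
Δp = p'−p = (0.6245,0.4990); α = Δx/Fx = (1249/2000) / (1249/100) = 1/20
check: Δy/Fy = (499/1000) / (499/50) = 1/20 ✓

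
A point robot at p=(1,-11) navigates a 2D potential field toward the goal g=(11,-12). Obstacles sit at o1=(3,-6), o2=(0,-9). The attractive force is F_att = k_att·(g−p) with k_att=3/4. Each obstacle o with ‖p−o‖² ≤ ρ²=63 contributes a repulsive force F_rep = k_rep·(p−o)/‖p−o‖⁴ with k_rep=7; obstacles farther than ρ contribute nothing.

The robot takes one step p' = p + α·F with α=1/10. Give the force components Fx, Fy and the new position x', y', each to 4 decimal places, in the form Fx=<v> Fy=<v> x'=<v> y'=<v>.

Fx=7.7634 Fy=-1.3516 x'=1.7763 y'=-11.1352

F_att = 3/4·(g−p) = 3/4·(10,-1) = (7.5000,-0.7500)
o1: d²=29 ≤ ρ²=63; F_rep = 7·(-2,-5)/29² = (-0.0166,-0.0416)
o2: d²=5 ≤ ρ²=63; F_rep = 7·(1,-2)/5² = (0.2800,-0.5600)
F = F_att + ΣF_rep = (7.7634,-1.3516)
p' = p + 1/10·F = (1.7763,-11.1352)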